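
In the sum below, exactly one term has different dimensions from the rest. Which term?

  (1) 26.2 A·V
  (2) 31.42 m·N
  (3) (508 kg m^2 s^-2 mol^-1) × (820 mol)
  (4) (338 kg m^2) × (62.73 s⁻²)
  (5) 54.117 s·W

Dimensions:
  (1) V·A = J·C⁻¹·A = kg·m²·s⁻³
  (2) N·m = kg·m·s⁻²·m = kg·m²·s⁻²
  (3) [kg·m²·s⁻²·mol⁻¹] · [mol] = kg·m²·s⁻²
  (4) [kg·m²] · [s⁻²] = kg·m²·s⁻²
  (5) W·s = J·s⁻¹·s = kg·m²·s⁻²
All reduce to kg·m²·s⁻² except (1), which is kg·m²·s⁻³.

(1)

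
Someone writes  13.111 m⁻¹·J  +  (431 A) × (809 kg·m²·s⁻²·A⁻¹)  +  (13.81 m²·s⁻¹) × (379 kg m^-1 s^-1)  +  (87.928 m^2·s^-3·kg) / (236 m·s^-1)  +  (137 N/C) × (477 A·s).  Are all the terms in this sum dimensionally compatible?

No

In SI base units:
  13.111 m⁻¹·J:  J·m⁻¹ = N·m·m⁻¹ = kg·m·s⁻²
  (431 A) × (809 kg·m²·s⁻²·A⁻¹):  [A] · [kg·m²·s⁻²·A⁻¹] = kg·m²·s⁻²
  (13.81 m²·s⁻¹) × (379 kg m^-1 s^-1):  [m²·s⁻¹] · [kg·m⁻¹·s⁻¹] = kg·m·s⁻²
  (87.928 m^2·s^-3·kg) / (236 m·s^-1):  [kg·m²·s⁻³] / [m·s⁻¹] = kg·m·s⁻²
  (137 N/C) × (477 A·s):  [kg·m·s⁻³·A⁻¹] · [s·A] = kg·m·s⁻²
The terms do not share a single dimension (kg·m²·s⁻² vs kg·m·s⁻²).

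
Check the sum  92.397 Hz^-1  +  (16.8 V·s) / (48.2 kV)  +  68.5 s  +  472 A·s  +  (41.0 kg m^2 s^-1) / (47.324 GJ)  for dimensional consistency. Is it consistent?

No

Dimensions:
  92.397 Hz^-1:  Hz⁻¹ = (s⁻¹)⁻¹ = s
  (16.8 V·s) / (48.2 kV):  [kg·m²·s⁻²·A⁻¹] / [kg·m²·s⁻³·A⁻¹] = s
  68.5 s:  s
  472 A·s:  A·s = s·A
  (41.0 kg m^2 s^-1) / (47.324 GJ):  [kg·m²·s⁻¹] / [kg·m²·s⁻²] = s
The terms do not share a single dimension (s vs s·A).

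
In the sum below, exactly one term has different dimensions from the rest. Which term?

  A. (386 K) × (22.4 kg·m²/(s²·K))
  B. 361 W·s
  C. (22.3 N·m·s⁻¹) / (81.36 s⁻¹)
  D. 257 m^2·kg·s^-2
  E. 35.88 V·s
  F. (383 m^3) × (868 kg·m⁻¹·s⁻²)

E.

Work out the base dimensions of each:
  A. [K] · [kg·m²·s⁻²·K⁻¹] = kg·m²·s⁻²
  B. W·s = J·s⁻¹·s = kg·m²·s⁻²
  C. [kg·m²·s⁻³] / [s⁻¹] = kg·m²·s⁻²
  D. kg·m²·s⁻²
  E. V·s = J·C⁻¹·s = kg·m²·s⁻²·A⁻¹
  F. [m³] · [kg·m⁻¹·s⁻²] = kg·m²·s⁻²
All reduce to kg·m²·s⁻² except E., which is kg·m²·s⁻²·A⁻¹.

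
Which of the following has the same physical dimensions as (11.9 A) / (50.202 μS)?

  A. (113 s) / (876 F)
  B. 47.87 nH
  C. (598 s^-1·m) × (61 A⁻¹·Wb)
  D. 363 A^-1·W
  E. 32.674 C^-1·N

Reference: [A] / [kg⁻¹·m⁻²·s³·A²] = kg·m²·s⁻³·A⁻¹.
Each option:
  A. [s] / [kg⁻¹·m⁻²·s⁴·A²] = kg·m²·s⁻³·A⁻²
  B. H = V·s·A⁻¹ = kg·m²·s⁻²·A⁻²
  C. [m·s⁻¹] · [kg·m²·s⁻²·A⁻²] = kg·m³·s⁻³·A⁻²
  D. W·A⁻¹ = J·s⁻¹·A⁻¹ = kg·m²·s⁻³·A⁻¹  ← same
  E. N·C⁻¹ = kg·m·s⁻²·(s·A)⁻¹ = kg·m·s⁻³·A⁻¹
Only D. matches kg·m²·s⁻³·A⁻¹.

D.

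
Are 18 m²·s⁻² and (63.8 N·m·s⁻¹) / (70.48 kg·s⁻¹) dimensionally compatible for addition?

Yes

Reduce each to base SI dimensions:
  18 m²·s⁻²:  m²·s⁻²
  (63.8 N·m·s⁻¹) / (70.48 kg·s⁻¹):  [kg·m²·s⁻³] / [kg·s⁻¹] = m²·s⁻²
Both are m²·s⁻², so they have the same dimensions and can be added.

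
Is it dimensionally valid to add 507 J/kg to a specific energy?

Work out the base dimensions of each:
  507 J/kg:  J·kg⁻¹ = N·m·kg⁻¹ = m²·s⁻²
  a specific energy:  [specific energy] = m²·s⁻²
Both are m²·s⁻², so they have the same dimensions and can be added.

Yes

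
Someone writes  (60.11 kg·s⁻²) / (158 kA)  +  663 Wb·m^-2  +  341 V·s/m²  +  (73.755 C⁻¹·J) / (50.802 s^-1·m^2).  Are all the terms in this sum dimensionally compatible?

Work out the base dimensions of each:
  (60.11 kg·s⁻²) / (158 kA):  [kg·s⁻²] / [A] = kg·s⁻²·A⁻¹
  663 Wb·m^-2:  Wb·m⁻² = V·s·m⁻² = kg·s⁻²·A⁻¹
  341 V·s/m²:  V·s·m⁻² = J·C⁻¹·s·m⁻² = kg·s⁻²·A⁻¹
  (73.755 C⁻¹·J) / (50.802 s^-1·m^2):  [kg·m²·s⁻³·A⁻¹] / [m²·s⁻¹] = kg·s⁻²·A⁻¹
Every term reduces to kg·s⁻²·A⁻¹.

Yes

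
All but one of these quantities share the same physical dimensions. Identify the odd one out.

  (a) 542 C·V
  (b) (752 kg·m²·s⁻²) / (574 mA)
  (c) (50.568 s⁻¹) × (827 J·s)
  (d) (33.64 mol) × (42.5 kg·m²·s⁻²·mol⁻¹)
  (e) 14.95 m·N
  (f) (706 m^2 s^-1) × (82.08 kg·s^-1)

Reduce each to base SI dimensions:
  (a) C·V = s·A·J·C⁻¹ = kg·m²·s⁻²
  (b) [kg·m²·s⁻²] / [A] = kg·m²·s⁻²·A⁻¹
  (c) [s⁻¹] · [kg·m²·s⁻¹] = kg·m²·s⁻²
  (d) [mol] · [kg·m²·s⁻²·mol⁻¹] = kg·m²·s⁻²
  (e) N·m = kg·m·s⁻²·m = kg·m²·s⁻²
  (f) [m²·s⁻¹] · [kg·s⁻¹] = kg·m²·s⁻²
All reduce to kg·m²·s⁻² except (b), which is kg·m²·s⁻²·A⁻¹.

(b)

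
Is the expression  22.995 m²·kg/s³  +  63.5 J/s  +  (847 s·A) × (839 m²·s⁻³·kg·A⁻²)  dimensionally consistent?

Reduce each to base SI dimensions:
  22.995 m²·kg/s³:  kg·m²·s⁻³
  63.5 J/s:  J·s⁻¹ = N·m·s⁻¹ = kg·m²·s⁻³
  (847 s·A) × (839 m²·s⁻³·kg·A⁻²):  [s·A] · [kg·m²·s⁻³·A⁻²] = kg·m²·s⁻²·A⁻¹
The terms do not share a single dimension (kg·m²·s⁻²·A⁻¹ vs kg·m²·s⁻³).

No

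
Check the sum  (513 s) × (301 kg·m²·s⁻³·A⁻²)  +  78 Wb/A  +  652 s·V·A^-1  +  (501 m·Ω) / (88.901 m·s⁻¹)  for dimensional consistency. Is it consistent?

Dimensions:
  (513 s) × (301 kg·m²·s⁻³·A⁻²):  [s] · [kg·m²·s⁻³·A⁻²] = kg·m²·s⁻²·A⁻²
  78 Wb/A:  Wb·A⁻¹ = V·s·A⁻¹ = kg·m²·s⁻²·A⁻²
  652 s·V·A^-1:  V·s·A⁻¹ = J·C⁻¹·s·A⁻¹ = kg·m²·s⁻²·A⁻²
  (501 m·Ω) / (88.901 m·s⁻¹):  [kg·m³·s⁻³·A⁻²] / [m·s⁻¹] = kg·m²·s⁻²·A⁻²
Every term reduces to kg·m²·s⁻²·A⁻².

Yes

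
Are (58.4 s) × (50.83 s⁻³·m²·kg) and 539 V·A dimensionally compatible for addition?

No

Dimensions:
  (58.4 s) × (50.83 s⁻³·m²·kg):  [s] · [kg·m²·s⁻³] = kg·m²·s⁻²
  539 V·A:  V·A = J·C⁻¹·A = kg·m²·s⁻³
kg·m²·s⁻² ≠ kg·m²·s⁻³, so they cannot be added.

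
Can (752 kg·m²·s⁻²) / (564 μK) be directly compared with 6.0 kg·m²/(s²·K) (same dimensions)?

Yes

Expand each in SI base units:
  (752 kg·m²·s⁻²) / (564 μK):  [kg·m²·s⁻²] / [K] = kg·m²·s⁻²·K⁻¹
  6.0 kg·m²/(s²·K):  kg·m²·s⁻²·K⁻¹
Both are kg·m²·s⁻²·K⁻¹, so they have the same dimensions and can be added.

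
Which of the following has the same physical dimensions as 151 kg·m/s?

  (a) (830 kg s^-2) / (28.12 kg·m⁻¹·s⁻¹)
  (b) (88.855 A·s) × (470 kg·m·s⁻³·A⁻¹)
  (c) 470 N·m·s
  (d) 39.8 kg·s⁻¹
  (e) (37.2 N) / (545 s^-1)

Reference: kg·m·s⁻¹.
Each option:
  (a) [kg·s⁻²] / [kg·m⁻¹·s⁻¹] = m·s⁻¹
  (b) [s·A] · [kg·m·s⁻³·A⁻¹] = kg·m·s⁻²
  (c) N·m·s = kg·m·s⁻²·m·s = kg·m²·s⁻¹
  (d) kg·s⁻¹
  (e) [kg·m·s⁻²] / [s⁻¹] = kg·m·s⁻¹  ← same
Only (e) matches kg·m·s⁻¹.

(e)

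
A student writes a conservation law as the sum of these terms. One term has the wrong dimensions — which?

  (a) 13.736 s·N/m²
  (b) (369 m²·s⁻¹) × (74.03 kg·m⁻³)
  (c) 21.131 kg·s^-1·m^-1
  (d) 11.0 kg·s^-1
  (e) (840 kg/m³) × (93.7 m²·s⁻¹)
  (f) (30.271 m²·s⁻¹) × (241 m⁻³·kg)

(d)

In SI base units:
  (a) N·s·m⁻² = kg·m·s⁻²·s·m⁻² = kg·m⁻¹·s⁻¹
  (b) [m²·s⁻¹] · [kg·m⁻³] = kg·m⁻¹·s⁻¹
  (c) kg·m⁻¹·s⁻¹
  (d) kg·s⁻¹
  (e) [kg·m⁻³] · [m²·s⁻¹] = kg·m⁻¹·s⁻¹
  (f) [m²·s⁻¹] · [kg·m⁻³] = kg·m⁻¹·s⁻¹
All reduce to kg·m⁻¹·s⁻¹ except (d), which is kg·s⁻¹.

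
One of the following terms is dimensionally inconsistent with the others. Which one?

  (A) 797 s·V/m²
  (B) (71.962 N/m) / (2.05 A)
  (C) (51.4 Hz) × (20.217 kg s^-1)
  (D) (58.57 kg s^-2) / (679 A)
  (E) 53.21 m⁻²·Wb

(C)

Work out the base dimensions of each:
  (A) V·s·m⁻² = J·C⁻¹·s·m⁻² = kg·s⁻²·A⁻¹
  (B) [kg·s⁻²] / [A] = kg·s⁻²·A⁻¹
  (C) [s⁻¹] · [kg·s⁻¹] = kg·s⁻²
  (D) [kg·s⁻²] / [A] = kg·s⁻²·A⁻¹
  (E) Wb·m⁻² = V·s·m⁻² = kg·s⁻²·A⁻¹
All reduce to kg·s⁻²·A⁻¹ except (C), which is kg·s⁻².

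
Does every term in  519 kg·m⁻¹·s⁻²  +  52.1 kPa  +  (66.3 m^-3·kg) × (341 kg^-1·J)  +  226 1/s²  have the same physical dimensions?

Expand each in SI base units:
  519 kg·m⁻¹·s⁻²:  kg·m⁻¹·s⁻²
  52.1 kPa:  Pa = N·m⁻² = kg·m⁻¹·s⁻²
  (66.3 m^-3·kg) × (341 kg^-1·J):  [kg·m⁻³] · [m²·s⁻²] = kg·m⁻¹·s⁻²
  226 1/s²:  s⁻²
The terms do not share a single dimension (kg·m⁻¹·s⁻² vs s⁻²).

No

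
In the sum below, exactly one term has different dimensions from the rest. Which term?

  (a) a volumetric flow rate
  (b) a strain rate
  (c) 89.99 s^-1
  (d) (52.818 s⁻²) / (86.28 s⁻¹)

(a)

In SI base units:
  (a) [volumetric flow rate] = m³·s⁻¹
  (b) [strain rate] = s⁻¹
  (c) s⁻¹
  (d) [s⁻²] / [s⁻¹] = s⁻¹
All reduce to s⁻¹ except (a), which is m³·s⁻¹.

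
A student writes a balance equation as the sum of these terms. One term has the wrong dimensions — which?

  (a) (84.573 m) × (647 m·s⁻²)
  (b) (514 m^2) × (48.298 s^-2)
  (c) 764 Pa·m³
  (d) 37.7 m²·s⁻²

Dimensions:
  (a) [m] · [m·s⁻²] = m²·s⁻²
  (b) [m²] · [s⁻²] = m²·s⁻²
  (c) Pa·m³ = N·m⁻²·m³ = kg·m²·s⁻²
  (d) m²·s⁻²
All reduce to m²·s⁻² except (c), which is kg·m²·s⁻².

(c)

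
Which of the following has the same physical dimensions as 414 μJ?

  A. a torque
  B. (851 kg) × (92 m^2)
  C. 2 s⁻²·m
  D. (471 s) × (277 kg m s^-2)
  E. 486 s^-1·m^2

A.

Reference: J = N·m = kg·m²·s⁻².
Each option:
  A. [torque] = kg·m²·s⁻²  ← same
  B. [kg] · [m²] = kg·m²
  C. m·s⁻²
  D. [s] · [kg·m·s⁻²] = kg·m·s⁻¹
  E. m²·s⁻¹
Only A. matches kg·m²·s⁻².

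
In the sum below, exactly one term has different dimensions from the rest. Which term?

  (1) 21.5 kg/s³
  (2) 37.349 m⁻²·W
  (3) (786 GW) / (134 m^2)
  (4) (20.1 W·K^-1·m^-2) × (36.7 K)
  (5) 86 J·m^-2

Work out the base dimensions of each:
  (1) kg·s⁻³
  (2) W·m⁻² = J·s⁻¹·m⁻² = kg·s⁻³
  (3) [kg·m²·s⁻³] / [m²] = kg·s⁻³
  (4) [kg·s⁻³·K⁻¹] · [K] = kg·s⁻³
  (5) J·m⁻² = N·m·m⁻² = kg·s⁻²
All reduce to kg·s⁻³ except (5), which is kg·s⁻².

(5)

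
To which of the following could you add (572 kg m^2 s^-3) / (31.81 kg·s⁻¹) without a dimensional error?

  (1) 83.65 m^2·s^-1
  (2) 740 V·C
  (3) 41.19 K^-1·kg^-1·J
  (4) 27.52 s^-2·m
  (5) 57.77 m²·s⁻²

(5)

Reference: [kg·m²·s⁻³] / [kg·s⁻¹] = m²·s⁻².
Each option:
  (1) m²·s⁻¹
  (2) C·V = s·A·J·C⁻¹ = kg·m²·s⁻²
  (3) J·kg⁻¹·K⁻¹ = N·m·kg⁻¹·K⁻¹ = m²·s⁻²·K⁻¹
  (4) m·s⁻²
  (5) m²·s⁻²  ← same
Only (5) matches m²·s⁻².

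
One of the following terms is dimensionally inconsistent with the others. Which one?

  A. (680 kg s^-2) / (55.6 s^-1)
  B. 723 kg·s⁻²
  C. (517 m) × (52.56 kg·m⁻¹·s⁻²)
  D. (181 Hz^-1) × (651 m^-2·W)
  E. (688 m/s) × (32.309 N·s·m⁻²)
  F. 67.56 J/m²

Dimensions:
  A. [kg·s⁻²] / [s⁻¹] = kg·s⁻¹
  B. kg·s⁻²
  C. [m] · [kg·m⁻¹·s⁻²] = kg·s⁻²
  D. [s] · [kg·s⁻³] = kg·s⁻²
  E. [m·s⁻¹] · [kg·m⁻¹·s⁻¹] = kg·s⁻²
  F. J·m⁻² = N·m·m⁻² = kg·s⁻²
All reduce to kg·s⁻² except A., which is kg·s⁻¹.

A.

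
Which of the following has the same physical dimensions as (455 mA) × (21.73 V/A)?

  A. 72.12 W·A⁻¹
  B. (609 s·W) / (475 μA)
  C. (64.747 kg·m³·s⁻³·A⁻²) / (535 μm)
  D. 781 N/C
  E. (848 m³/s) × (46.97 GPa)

Reference: [A] · [kg·m²·s⁻³·A⁻²] = kg·m²·s⁻³·A⁻¹.
Each option:
  A. W·A⁻¹ = J·s⁻¹·A⁻¹ = kg·m²·s⁻³·A⁻¹  ← same
  B. [kg·m²·s⁻²] / [A] = kg·m²·s⁻²·A⁻¹
  C. [kg·m³·s⁻³·A⁻²] / [m] = kg·m²·s⁻³·A⁻²
  D. N·C⁻¹ = kg·m·s⁻²·(s·A)⁻¹ = kg·m·s⁻³·A⁻¹
  E. [m³·s⁻¹] · [kg·m⁻¹·s⁻²] = kg·m²·s⁻³
Only A. matches kg·m²·s⁻³·A⁻¹.

A.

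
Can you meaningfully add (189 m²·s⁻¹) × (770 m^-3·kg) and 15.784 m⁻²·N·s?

Reduce each to base SI dimensions:
  (189 m²·s⁻¹) × (770 m^-3·kg):  [m²·s⁻¹] · [kg·m⁻³] = kg·m⁻¹·s⁻¹
  15.784 m⁻²·N·s:  N·s·m⁻² = kg·m·s⁻²·s·m⁻² = kg·m⁻¹·s⁻¹
Both are kg·m⁻¹·s⁻¹, so they have the same dimensions and can be added.

Yes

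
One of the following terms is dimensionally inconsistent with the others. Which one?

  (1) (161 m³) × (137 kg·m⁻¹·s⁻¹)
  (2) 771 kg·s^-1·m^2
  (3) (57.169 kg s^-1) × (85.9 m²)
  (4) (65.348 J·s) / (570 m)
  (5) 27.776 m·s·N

(4)

In SI base units:
  (1) [m³] · [kg·m⁻¹·s⁻¹] = kg·m²·s⁻¹
  (2) kg·m²·s⁻¹
  (3) [kg·s⁻¹] · [m²] = kg·m²·s⁻¹
  (4) [kg·m²·s⁻¹] / [m] = kg·m·s⁻¹
  (5) N·m·s = kg·m·s⁻²·m·s = kg·m²·s⁻¹
All reduce to kg·m²·s⁻¹ except (4), which is kg·m·s⁻¹.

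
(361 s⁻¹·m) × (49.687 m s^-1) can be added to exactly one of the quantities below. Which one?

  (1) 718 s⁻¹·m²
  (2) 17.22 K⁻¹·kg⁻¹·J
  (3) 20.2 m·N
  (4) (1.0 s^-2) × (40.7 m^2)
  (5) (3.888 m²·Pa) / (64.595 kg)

(4)

Reference: [m·s⁻¹] · [m·s⁻¹] = m²·s⁻².
Each option:
  (1) m²·s⁻¹
  (2) J·kg⁻¹·K⁻¹ = N·m·kg⁻¹·K⁻¹ = m²·s⁻²·K⁻¹
  (3) N·m = kg·m·s⁻²·m = kg·m²·s⁻²
  (4) [s⁻²] · [m²] = m²·s⁻²  ← same
  (5) [kg·m·s⁻²] / [kg] = m·s⁻²
Only (4) matches m²·s⁻².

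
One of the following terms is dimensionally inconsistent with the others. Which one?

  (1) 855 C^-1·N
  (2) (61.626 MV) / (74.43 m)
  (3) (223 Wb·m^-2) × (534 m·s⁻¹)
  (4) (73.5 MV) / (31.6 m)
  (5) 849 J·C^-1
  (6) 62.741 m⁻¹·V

Work out the base dimensions of each:
  (1) N·C⁻¹ = kg·m·s⁻²·(s·A)⁻¹ = kg·m·s⁻³·A⁻¹
  (2) [kg·m²·s⁻³·A⁻¹] / [m] = kg·m·s⁻³·A⁻¹
  (3) [kg·s⁻²·A⁻¹] · [m·s⁻¹] = kg·m·s⁻³·A⁻¹
  (4) [kg·m²·s⁻³·A⁻¹] / [m] = kg·m·s⁻³·A⁻¹
  (5) J·C⁻¹ = N·m·(s·A)⁻¹ = kg·m²·s⁻³·A⁻¹
  (6) V·m⁻¹ = J·C⁻¹·m⁻¹ = kg·m·s⁻³·A⁻¹
All reduce to kg·m·s⁻³·A⁻¹ except (5), which is kg·m²·s⁻³·A⁻¹.

(5)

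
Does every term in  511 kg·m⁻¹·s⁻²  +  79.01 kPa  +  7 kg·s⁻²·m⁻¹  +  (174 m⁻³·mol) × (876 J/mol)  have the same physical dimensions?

Yes

Work out the base dimensions of each:
  511 kg·m⁻¹·s⁻²:  kg·m⁻¹·s⁻²
  79.01 kPa:  Pa = N·m⁻² = kg·m⁻¹·s⁻²
  7 kg·s⁻²·m⁻¹:  kg·m⁻¹·s⁻²
  (174 m⁻³·mol) × (876 J/mol):  [m⁻³·mol] · [kg·m²·s⁻²·mol⁻¹] = kg·m⁻¹·s⁻²
Every term reduces to kg·m⁻¹·s⁻².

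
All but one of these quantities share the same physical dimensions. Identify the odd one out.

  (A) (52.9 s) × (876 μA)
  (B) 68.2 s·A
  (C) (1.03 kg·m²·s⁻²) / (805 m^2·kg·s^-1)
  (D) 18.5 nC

(C)

Work out the base dimensions of each:
  (A) [s] · [A] = s·A
  (B) A·s = s·A
  (C) [kg·m²·s⁻²] / [kg·m²·s⁻¹] = s⁻¹
  (D) C = s·A
All reduce to s·A except (C), which is s⁻¹.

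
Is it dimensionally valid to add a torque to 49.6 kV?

No

In SI base units:
  a torque:  [torque] = kg·m²·s⁻²
  49.6 kV:  V = J·C⁻¹ = kg·m²·s⁻³·A⁻¹
kg·m²·s⁻² ≠ kg·m²·s⁻³·A⁻¹, so they cannot be added.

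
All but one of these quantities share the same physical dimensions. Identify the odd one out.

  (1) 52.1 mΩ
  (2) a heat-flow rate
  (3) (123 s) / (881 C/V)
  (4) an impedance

Work out the base dimensions of each:
  (1) Ω = V·A⁻¹ = kg·m²·s⁻³·A⁻²
  (2) [heat-flow rate] = kg·m²·s⁻³
  (3) [s] / [kg⁻¹·m⁻²·s⁴·A²] = kg·m²·s⁻³·A⁻²
  (4) [impedance] = kg·m²·s⁻³·A⁻²
All reduce to kg·m²·s⁻³·A⁻² except (2), which is kg·m²·s⁻³.

(2)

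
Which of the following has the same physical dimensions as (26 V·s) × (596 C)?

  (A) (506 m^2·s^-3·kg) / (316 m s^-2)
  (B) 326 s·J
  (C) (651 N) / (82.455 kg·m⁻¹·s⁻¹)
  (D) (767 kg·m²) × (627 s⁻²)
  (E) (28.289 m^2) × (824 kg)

(B)

Reference: [kg·m²·s⁻²·A⁻¹] · [s·A] = kg·m²·s⁻¹.
Each option:
  (A) [kg·m²·s⁻³] / [m·s⁻²] = kg·m·s⁻¹
  (B) J·s = N·m·s = kg·m²·s⁻¹  ← same
  (C) [kg·m·s⁻²] / [kg·m⁻¹·s⁻¹] = m²·s⁻¹
  (D) [kg·m²] · [s⁻²] = kg·m²·s⁻²
  (E) [m²] · [kg] = kg·m²
Only (B) matches kg·m²·s⁻¹.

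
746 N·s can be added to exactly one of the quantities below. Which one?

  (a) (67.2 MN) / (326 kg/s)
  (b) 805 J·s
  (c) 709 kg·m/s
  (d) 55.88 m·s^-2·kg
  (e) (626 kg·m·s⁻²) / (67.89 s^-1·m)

Reference: N·s = kg·m·s⁻²·s = kg·m·s⁻¹.
Each option:
  (a) [kg·m·s⁻²] / [kg·s⁻¹] = m·s⁻¹
  (b) J·s = N·m·s = kg·m²·s⁻¹
  (c) kg·m·s⁻¹  ← same
  (d) kg·m·s⁻²
  (e) [kg·m·s⁻²] / [m·s⁻¹] = kg·s⁻¹
Only (c) matches kg·m·s⁻¹.

(c)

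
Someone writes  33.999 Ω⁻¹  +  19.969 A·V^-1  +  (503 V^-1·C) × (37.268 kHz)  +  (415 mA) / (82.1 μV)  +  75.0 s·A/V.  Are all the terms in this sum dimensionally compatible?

No

Reduce each to base SI dimensions:
  33.999 Ω⁻¹:  Ω⁻¹ = (V·A⁻¹)⁻¹ = kg⁻¹·m⁻²·s³·A²
  19.969 A·V^-1:  A·V⁻¹ = A·(J·C⁻¹)⁻¹ = kg⁻¹·m⁻²·s³·A²
  (503 V^-1·C) × (37.268 kHz):  [kg⁻¹·m⁻²·s⁴·A²] · [s⁻¹] = kg⁻¹·m⁻²·s³·A²
  (415 mA) / (82.1 μV):  [A] / [kg·m²·s⁻³·A⁻¹] = kg⁻¹·m⁻²·s³·A²
  75.0 s·A/V:  A·s·V⁻¹ = A·s·(J·C⁻¹)⁻¹ = kg⁻¹·m⁻²·s⁴·A²
The terms do not share a single dimension (kg⁻¹·m⁻²·s³·A² vs kg⁻¹·m⁻²·s⁴·A²).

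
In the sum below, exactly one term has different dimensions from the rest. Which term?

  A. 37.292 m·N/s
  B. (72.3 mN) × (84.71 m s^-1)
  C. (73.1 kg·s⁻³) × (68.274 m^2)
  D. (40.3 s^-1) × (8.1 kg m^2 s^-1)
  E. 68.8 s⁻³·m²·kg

D.

In SI base units:
  A. N·m·s⁻¹ = kg·m·s⁻²·m·s⁻¹ = kg·m²·s⁻³
  B. [kg·m·s⁻²] · [m·s⁻¹] = kg·m²·s⁻³
  C. [kg·s⁻³] · [m²] = kg·m²·s⁻³
  D. [s⁻¹] · [kg·m²·s⁻¹] = kg·m²·s⁻²
  E. kg·m²·s⁻³
All reduce to kg·m²·s⁻³ except D., which is kg·m²·s⁻².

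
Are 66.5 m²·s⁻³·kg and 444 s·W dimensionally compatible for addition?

Reduce each to base SI dimensions:
  66.5 m²·s⁻³·kg:  kg·m²·s⁻³
  444 s·W:  W·s = J·s⁻¹·s = kg·m²·s⁻²
kg·m²·s⁻³ ≠ kg·m²·s⁻², so they cannot be added.

No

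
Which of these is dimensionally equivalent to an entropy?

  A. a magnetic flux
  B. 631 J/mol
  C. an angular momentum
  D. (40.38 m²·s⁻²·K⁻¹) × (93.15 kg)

Reference: [entropy] = kg·m²·s⁻²·K⁻¹.
Each option:
  A. [magnetic flux] = kg·m²·s⁻²·A⁻¹
  B. J·mol⁻¹ = N·m·mol⁻¹ = kg·m²·s⁻²·mol⁻¹
  C. [angular momentum] = kg·m²·s⁻¹
  D. [m²·s⁻²·K⁻¹] · [kg] = kg·m²·s⁻²·K⁻¹  ← same
Only D. matches kg·m²·s⁻²·K⁻¹.

D.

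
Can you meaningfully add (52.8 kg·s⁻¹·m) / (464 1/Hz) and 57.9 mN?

Yes

Expand each in SI base units:
  (52.8 kg·s⁻¹·m) / (464 1/Hz):  [kg·m·s⁻¹] / [s] = kg·m·s⁻²
  57.9 mN:  N = kg·m·s⁻²
Both are kg·m·s⁻², so they have the same dimensions and can be added.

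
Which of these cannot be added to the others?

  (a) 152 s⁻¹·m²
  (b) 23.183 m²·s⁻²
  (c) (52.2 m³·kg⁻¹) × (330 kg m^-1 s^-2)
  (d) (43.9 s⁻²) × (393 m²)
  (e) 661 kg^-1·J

Dimensions:
  (a) m²·s⁻¹
  (b) m²·s⁻²
  (c) [kg⁻¹·m³] · [kg·m⁻¹·s⁻²] = m²·s⁻²
  (d) [s⁻²] · [m²] = m²·s⁻²
  (e) J·kg⁻¹ = N·m·kg⁻¹ = m²·s⁻²
All reduce to m²·s⁻² except (a), which is m²·s⁻¹.

(a)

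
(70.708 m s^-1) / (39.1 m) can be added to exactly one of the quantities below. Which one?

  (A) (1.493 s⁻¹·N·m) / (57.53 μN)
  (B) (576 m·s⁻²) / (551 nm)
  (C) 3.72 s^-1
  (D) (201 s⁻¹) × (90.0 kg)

Reference: [m·s⁻¹] / [m] = s⁻¹.
Each option:
  (A) [kg·m²·s⁻³] / [kg·m·s⁻²] = m·s⁻¹
  (B) [m·s⁻²] / [m] = s⁻²
  (C) s⁻¹  ← same
  (D) [s⁻¹] · [kg] = kg·s⁻¹
Only (C) matches s⁻¹.

(C)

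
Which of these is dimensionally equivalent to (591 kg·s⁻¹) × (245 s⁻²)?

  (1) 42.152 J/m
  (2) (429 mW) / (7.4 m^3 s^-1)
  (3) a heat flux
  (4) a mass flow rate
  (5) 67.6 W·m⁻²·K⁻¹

(3)

Reference: [kg·s⁻¹] · [s⁻²] = kg·s⁻³.
Each option:
  (1) J·m⁻¹ = N·m·m⁻¹ = kg·m·s⁻²
  (2) [kg·m²·s⁻³] / [m³·s⁻¹] = kg·m⁻¹·s⁻²
  (3) [heat flux] = kg·s⁻³  ← same
  (4) [mass flow rate] = kg·s⁻¹
  (5) W·m⁻²·K⁻¹ = J·s⁻¹·m⁻²·K⁻¹ = kg·s⁻³·K⁻¹
Only (3) matches kg·s⁻³.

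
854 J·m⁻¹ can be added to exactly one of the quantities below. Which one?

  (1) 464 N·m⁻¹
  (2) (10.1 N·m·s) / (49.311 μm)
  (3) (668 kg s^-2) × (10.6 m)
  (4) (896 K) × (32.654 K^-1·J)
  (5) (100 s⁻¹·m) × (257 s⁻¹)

Reference: J·m⁻¹ = N·m·m⁻¹ = kg·m·s⁻².
Each option:
  (1) N·m⁻¹ = kg·m·s⁻²·m⁻¹ = kg·s⁻²
  (2) [kg·m²·s⁻¹] / [m] = kg·m·s⁻¹
  (3) [kg·s⁻²] · [m] = kg·m·s⁻²  ← same
  (4) [K] · [kg·m²·s⁻²·K⁻¹] = kg·m²·s⁻²
  (5) [m·s⁻¹] · [s⁻¹] = m·s⁻²
Only (3) matches kg·m·s⁻².

(3)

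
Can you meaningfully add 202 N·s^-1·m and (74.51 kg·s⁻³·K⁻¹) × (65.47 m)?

Expand each in SI base units:
  202 N·s^-1·m:  N·m·s⁻¹ = kg·m·s⁻²·m·s⁻¹ = kg·m²·s⁻³
  (74.51 kg·s⁻³·K⁻¹) × (65.47 m):  [kg·s⁻³·K⁻¹] · [m] = kg·m·s⁻³·K⁻¹
kg·m²·s⁻³ ≠ kg·m·s⁻³·K⁻¹, so they cannot be added.

No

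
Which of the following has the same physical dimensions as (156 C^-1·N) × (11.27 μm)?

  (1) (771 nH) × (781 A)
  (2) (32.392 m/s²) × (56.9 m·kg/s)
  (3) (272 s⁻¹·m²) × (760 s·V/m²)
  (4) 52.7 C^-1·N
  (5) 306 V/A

Reference: [kg·m·s⁻³·A⁻¹] · [m] = kg·m²·s⁻³·A⁻¹.
Each option:
  (1) [kg·m²·s⁻²·A⁻²] · [A] = kg·m²·s⁻²·A⁻¹
  (2) [m·s⁻²] · [kg·m·s⁻¹] = kg·m²·s⁻³
  (3) [m²·s⁻¹] · [kg·s⁻²·A⁻¹] = kg·m²·s⁻³·A⁻¹  ← same
  (4) N·C⁻¹ = kg·m·s⁻²·(s·A)⁻¹ = kg·m·s⁻³·A⁻¹
  (5) V·A⁻¹ = J·C⁻¹·A⁻¹ = kg·m²·s⁻³·A⁻²
Only (3) matches kg·m²·s⁻³·A⁻¹.

(3)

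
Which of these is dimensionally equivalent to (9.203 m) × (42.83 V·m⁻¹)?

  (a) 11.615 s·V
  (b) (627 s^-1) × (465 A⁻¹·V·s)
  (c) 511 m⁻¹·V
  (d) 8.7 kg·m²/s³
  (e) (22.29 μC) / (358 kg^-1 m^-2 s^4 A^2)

(e)

Reference: [m] · [kg·m·s⁻³·A⁻¹] = kg·m²·s⁻³·A⁻¹.
Each option:
  (a) V·s = J·C⁻¹·s = kg·m²·s⁻²·A⁻¹
  (b) [s⁻¹] · [kg·m²·s⁻²·A⁻²] = kg·m²·s⁻³·A⁻²
  (c) V·m⁻¹ = J·C⁻¹·m⁻¹ = kg·m·s⁻³·A⁻¹
  (d) kg·m²·s⁻³
  (e) [s·A] / [kg⁻¹·m⁻²·s⁴·A²] = kg·m²·s⁻³·A⁻¹  ← same
Only (e) matches kg·m²·s⁻³·A⁻¹.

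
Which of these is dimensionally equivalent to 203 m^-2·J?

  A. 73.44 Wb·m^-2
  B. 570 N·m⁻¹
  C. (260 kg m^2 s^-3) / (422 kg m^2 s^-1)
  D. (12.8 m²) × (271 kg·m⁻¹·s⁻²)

Reference: J·m⁻² = N·m·m⁻² = kg·s⁻².
Each option:
  A. Wb·m⁻² = V·s·m⁻² = kg·s⁻²·A⁻¹
  B. N·m⁻¹ = kg·m·s⁻²·m⁻¹ = kg·s⁻²  ← same
  C. [kg·m²·s⁻³] / [kg·m²·s⁻¹] = s⁻²
  D. [m²] · [kg·m⁻¹·s⁻²] = kg·m·s⁻²
Only B. matches kg·s⁻².

B.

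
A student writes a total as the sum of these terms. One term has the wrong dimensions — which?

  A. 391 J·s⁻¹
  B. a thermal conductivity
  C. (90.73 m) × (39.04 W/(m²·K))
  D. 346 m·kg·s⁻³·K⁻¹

A.

Reduce each to base SI dimensions:
  A. J·s⁻¹ = N·m·s⁻¹ = kg·m²·s⁻³
  B. [thermal conductivity] = kg·m·s⁻³·K⁻¹
  C. [m] · [kg·s⁻³·K⁻¹] = kg·m·s⁻³·K⁻¹
  D. kg·m·s⁻³·K⁻¹
All reduce to kg·m·s⁻³·K⁻¹ except A., which is kg·m²·s⁻³.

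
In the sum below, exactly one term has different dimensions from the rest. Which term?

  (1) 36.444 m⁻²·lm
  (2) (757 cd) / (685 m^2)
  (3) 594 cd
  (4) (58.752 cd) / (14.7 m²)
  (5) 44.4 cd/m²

(3)

Expand each in SI base units:
  (1) lm·m⁻² = cd·m⁻² = m⁻²·cd
  (2) [cd] / [m²] = m⁻²·cd
  (3) cd
  (4) [cd] / [m²] = m⁻²·cd
  (5) cd·m⁻² = m⁻²·cd
All reduce to m⁻²·cd except (3), which is cd.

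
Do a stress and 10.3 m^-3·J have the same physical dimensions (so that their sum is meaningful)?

Yes

Work out the base dimensions of each:
  a stress:  [stress] = kg·m⁻¹·s⁻²
  10.3 m^-3·J:  J·m⁻³ = N·m·m⁻³ = kg·m⁻¹·s⁻²
Both are kg·m⁻¹·s⁻², so they have the same dimensions and can be added.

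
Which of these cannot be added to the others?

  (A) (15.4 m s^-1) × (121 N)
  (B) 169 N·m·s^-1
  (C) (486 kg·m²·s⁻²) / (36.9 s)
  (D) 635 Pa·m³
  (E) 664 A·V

In SI base units:
  (A) [m·s⁻¹] · [kg·m·s⁻²] = kg·m²·s⁻³
  (B) N·m·s⁻¹ = kg·m·s⁻²·m·s⁻¹ = kg·m²·s⁻³
  (C) [kg·m²·s⁻²] / [s] = kg·m²·s⁻³
  (D) Pa·m³ = N·m⁻²·m³ = kg·m²·s⁻²
  (E) V·A = J·C⁻¹·A = kg·m²·s⁻³
All reduce to kg·m²·s⁻³ except (D), which is kg·m²·s⁻².

(D)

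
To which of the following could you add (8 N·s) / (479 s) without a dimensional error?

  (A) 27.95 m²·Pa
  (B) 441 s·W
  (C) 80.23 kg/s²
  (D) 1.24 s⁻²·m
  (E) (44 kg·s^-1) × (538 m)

Reference: [kg·m·s⁻¹] / [s] = kg·m·s⁻².
Each option:
  (A) Pa·m² = N·m⁻²·m² = kg·m·s⁻²  ← same
  (B) W·s = J·s⁻¹·s = kg·m²·s⁻²
  (C) kg·s⁻²
  (D) m·s⁻²
  (E) [kg·s⁻¹] · [m] = kg·m·s⁻¹
Only (A) matches kg·m·s⁻².

(A)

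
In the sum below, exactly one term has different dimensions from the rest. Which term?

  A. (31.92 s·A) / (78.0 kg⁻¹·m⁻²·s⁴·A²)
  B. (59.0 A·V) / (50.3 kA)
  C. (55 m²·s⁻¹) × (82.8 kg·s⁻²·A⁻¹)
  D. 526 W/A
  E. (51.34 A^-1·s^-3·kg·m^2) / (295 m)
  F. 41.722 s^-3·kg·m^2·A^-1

E.

Expand each in SI base units:
  A. [s·A] / [kg⁻¹·m⁻²·s⁴·A²] = kg·m²·s⁻³·A⁻¹
  B. [kg·m²·s⁻³] / [A] = kg·m²·s⁻³·A⁻¹
  C. [m²·s⁻¹] · [kg·s⁻²·A⁻¹] = kg·m²·s⁻³·A⁻¹
  D. W·A⁻¹ = J·s⁻¹·A⁻¹ = kg·m²·s⁻³·A⁻¹
  E. [kg·m²·s⁻³·A⁻¹] / [m] = kg·m·s⁻³·A⁻¹
  F. kg·m²·s⁻³·A⁻¹
All reduce to kg·m²·s⁻³·A⁻¹ except E., which is kg·m·s⁻³·A⁻¹.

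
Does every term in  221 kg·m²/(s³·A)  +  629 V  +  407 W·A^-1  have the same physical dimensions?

Yes

In SI base units:
  221 kg·m²/(s³·A):  kg·m²·s⁻³·A⁻¹
  629 V:  V = J·C⁻¹ = kg·m²·s⁻³·A⁻¹
  407 W·A^-1:  W·A⁻¹ = J·s⁻¹·A⁻¹ = kg·m²·s⁻³·A⁻¹
Every term reduces to kg·m²·s⁻³·A⁻¹.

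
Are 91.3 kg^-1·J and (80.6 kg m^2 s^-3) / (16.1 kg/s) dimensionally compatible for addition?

Reduce each to base SI dimensions:
  91.3 kg^-1·J:  J·kg⁻¹ = N·m·kg⁻¹ = m²·s⁻²
  (80.6 kg m^2 s^-3) / (16.1 kg/s):  [kg·m²·s⁻³] / [kg·s⁻¹] = m²·s⁻²
Both are m²·s⁻², so they have the same dimensions and can be added.

Yes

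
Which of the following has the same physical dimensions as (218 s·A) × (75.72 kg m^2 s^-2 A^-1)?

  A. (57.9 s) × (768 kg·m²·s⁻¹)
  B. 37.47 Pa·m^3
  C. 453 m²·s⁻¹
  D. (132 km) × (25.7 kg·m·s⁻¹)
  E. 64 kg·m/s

D.

Reference: [s·A] · [kg·m²·s⁻²·A⁻¹] = kg·m²·s⁻¹.
Each option:
  A. [s] · [kg·m²·s⁻¹] = kg·m²
  B. Pa·m³ = N·m⁻²·m³ = kg·m²·s⁻²
  C. m²·s⁻¹
  D. [m] · [kg·m·s⁻¹] = kg·m²·s⁻¹  ← same
  E. kg·m·s⁻¹
Only D. matches kg·m²·s⁻¹.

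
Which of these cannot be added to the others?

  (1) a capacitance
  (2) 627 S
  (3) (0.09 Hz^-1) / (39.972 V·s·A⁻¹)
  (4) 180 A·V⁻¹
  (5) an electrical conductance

Expand each in SI base units:
  (1) [capacitance] = kg⁻¹·m⁻²·s⁴·A²
  (2) S = Ω⁻¹ = kg⁻¹·m⁻²·s³·A²
  (3) [s] / [kg·m²·s⁻²·A⁻²] = kg⁻¹·m⁻²·s³·A²
  (4) A·V⁻¹ = A·(J·C⁻¹)⁻¹ = kg⁻¹·m⁻²·s³·A²
  (5) [electrical conductance] = kg⁻¹·m⁻²·s³·A²
All reduce to kg⁻¹·m⁻²·s³·A² except (1), which is kg⁻¹·m⁻²·s⁴·A².

(1)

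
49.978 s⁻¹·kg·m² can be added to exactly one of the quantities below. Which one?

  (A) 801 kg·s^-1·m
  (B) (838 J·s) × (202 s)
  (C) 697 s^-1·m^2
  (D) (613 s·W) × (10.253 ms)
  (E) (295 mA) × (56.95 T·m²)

(D)

Reference: kg·m²·s⁻¹.
Each option:
  (A) kg·m·s⁻¹
  (B) [kg·m²·s⁻¹] · [s] = kg·m²
  (C) m²·s⁻¹
  (D) [kg·m²·s⁻²] · [s] = kg·m²·s⁻¹  ← same
  (E) [A] · [kg·m²·s⁻²·A⁻¹] = kg·m²·s⁻²
Only (D) matches kg·m²·s⁻¹.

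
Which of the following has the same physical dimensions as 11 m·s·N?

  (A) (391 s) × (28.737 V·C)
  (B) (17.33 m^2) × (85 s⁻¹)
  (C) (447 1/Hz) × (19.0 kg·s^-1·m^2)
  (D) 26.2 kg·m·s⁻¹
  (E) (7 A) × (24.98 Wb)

(A)

Reference: N·m·s = kg·m·s⁻²·m·s = kg·m²·s⁻¹.
Each option:
  (A) [s] · [kg·m²·s⁻²] = kg·m²·s⁻¹  ← same
  (B) [m²] · [s⁻¹] = m²·s⁻¹
  (C) [s] · [kg·m²·s⁻¹] = kg·m²
  (D) kg·m·s⁻¹
  (E) [A] · [kg·m²·s⁻²·A⁻¹] = kg·m²·s⁻²
Only (A) matches kg·m²·s⁻¹.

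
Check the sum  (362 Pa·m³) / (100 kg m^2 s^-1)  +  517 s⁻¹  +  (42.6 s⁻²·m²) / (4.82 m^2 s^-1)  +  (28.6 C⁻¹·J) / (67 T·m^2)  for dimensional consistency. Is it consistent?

Yes

Dimensions:
  (362 Pa·m³) / (100 kg m^2 s^-1):  [kg·m²·s⁻²] / [kg·m²·s⁻¹] = s⁻¹
  517 s⁻¹:  s⁻¹
  (42.6 s⁻²·m²) / (4.82 m^2 s^-1):  [m²·s⁻²] / [m²·s⁻¹] = s⁻¹
  (28.6 C⁻¹·J) / (67 T·m^2):  [kg·m²·s⁻³·A⁻¹] / [kg·m²·s⁻²·A⁻¹] = s⁻¹
Every term reduces to s⁻¹.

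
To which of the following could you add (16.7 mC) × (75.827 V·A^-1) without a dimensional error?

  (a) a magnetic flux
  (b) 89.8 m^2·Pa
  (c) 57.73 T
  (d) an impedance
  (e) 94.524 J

Reference: [s·A] · [kg·m²·s⁻³·A⁻²] = kg·m²·s⁻²·A⁻¹.
Each option:
  (a) [magnetic flux] = kg·m²·s⁻²·A⁻¹  ← same
  (b) Pa·m² = N·m⁻²·m² = kg·m·s⁻²
  (c) T = Wb·m⁻² = kg·s⁻²·A⁻¹
  (d) [impedance] = kg·m²·s⁻³·A⁻²
  (e) J = N·m = kg·m²·s⁻²
Only (a) matches kg·m²·s⁻²·A⁻¹.

(a)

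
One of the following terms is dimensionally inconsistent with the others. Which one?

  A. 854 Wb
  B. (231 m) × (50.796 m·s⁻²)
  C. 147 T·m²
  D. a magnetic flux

B.

In SI base units:
  A. Wb = V·s = kg·m²·s⁻²·A⁻¹
  B. [m] · [m·s⁻²] = m²·s⁻²
  C. T·m² = Wb·m⁻²·m² = kg·m²·s⁻²·A⁻¹
  D. [magnetic flux] = kg·m²·s⁻²·A⁻¹
All reduce to kg·m²·s⁻²·A⁻¹ except B., which is m²·s⁻².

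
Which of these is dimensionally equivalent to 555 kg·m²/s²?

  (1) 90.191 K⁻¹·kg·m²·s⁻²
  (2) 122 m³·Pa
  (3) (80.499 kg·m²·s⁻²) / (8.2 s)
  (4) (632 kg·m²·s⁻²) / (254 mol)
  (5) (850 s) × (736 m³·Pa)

Reference: kg·m²·s⁻².
Each option:
  (1) kg·m²·s⁻²·K⁻¹
  (2) Pa·m³ = N·m⁻²·m³ = kg·m²·s⁻²  ← same
  (3) [kg·m²·s⁻²] / [s] = kg·m²·s⁻³
  (4) [kg·m²·s⁻²] / [mol] = kg·m²·s⁻²·mol⁻¹
  (5) [s] · [kg·m²·s⁻²] = kg·m²·s⁻¹
Only (2) matches kg·m²·s⁻².

(2)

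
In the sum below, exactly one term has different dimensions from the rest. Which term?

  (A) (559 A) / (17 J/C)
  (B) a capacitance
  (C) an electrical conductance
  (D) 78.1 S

Dimensions:
  (A) [A] / [kg·m²·s⁻³·A⁻¹] = kg⁻¹·m⁻²·s³·A²
  (B) [capacitance] = kg⁻¹·m⁻²·s⁴·A²
  (C) [electrical conductance] = kg⁻¹·m⁻²·s³·A²
  (D) S = Ω⁻¹ = kg⁻¹·m⁻²·s³·A²
All reduce to kg⁻¹·m⁻²·s³·A² except (B), which is kg⁻¹·m⁻²·s⁴·A².

(B)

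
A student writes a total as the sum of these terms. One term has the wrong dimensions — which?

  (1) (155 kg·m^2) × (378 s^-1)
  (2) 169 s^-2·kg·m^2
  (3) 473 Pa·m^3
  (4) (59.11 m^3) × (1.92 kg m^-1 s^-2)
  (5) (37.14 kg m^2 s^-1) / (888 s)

(1)

Reduce each to base SI dimensions:
  (1) [kg·m²] · [s⁻¹] = kg·m²·s⁻¹
  (2) kg·m²·s⁻²
  (3) Pa·m³ = N·m⁻²·m³ = kg·m²·s⁻²
  (4) [m³] · [kg·m⁻¹·s⁻²] = kg·m²·s⁻²
  (5) [kg·m²·s⁻¹] / [s] = kg·m²·s⁻²
All reduce to kg·m²·s⁻² except (1), which is kg·m²·s⁻¹.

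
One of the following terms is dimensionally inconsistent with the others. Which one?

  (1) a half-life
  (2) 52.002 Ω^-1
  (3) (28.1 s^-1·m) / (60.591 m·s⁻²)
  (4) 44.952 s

In SI base units:
  (1) [half-life] = s
  (2) Ω⁻¹ = (V·A⁻¹)⁻¹ = kg⁻¹·m⁻²·s³·A²
  (3) [m·s⁻¹] / [m·s⁻²] = s
  (4) s
All reduce to s except (2), which is kg⁻¹·m⁻²·s³·A².

(2)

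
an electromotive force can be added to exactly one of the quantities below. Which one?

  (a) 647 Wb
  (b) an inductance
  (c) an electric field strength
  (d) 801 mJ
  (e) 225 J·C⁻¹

(e)

Reference: [electromotive force] = kg·m²·s⁻³·A⁻¹.
Each option:
  (a) Wb = V·s = kg·m²·s⁻²·A⁻¹
  (b) [inductance] = kg·m²·s⁻²·A⁻²
  (c) [electric field strength] = kg·m·s⁻³·A⁻¹
  (d) J = N·m = kg·m²·s⁻²
  (e) J·C⁻¹ = N·m·(s·A)⁻¹ = kg·m²·s⁻³·A⁻¹  ← same
Only (e) matches kg·m²·s⁻³·A⁻¹.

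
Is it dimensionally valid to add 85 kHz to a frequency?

Expand each in SI base units:
  85 kHz:  Hz = s⁻¹
  a frequency:  [frequency] = s⁻¹
Both are s⁻¹, so they have the same dimensions and can be added.

Yes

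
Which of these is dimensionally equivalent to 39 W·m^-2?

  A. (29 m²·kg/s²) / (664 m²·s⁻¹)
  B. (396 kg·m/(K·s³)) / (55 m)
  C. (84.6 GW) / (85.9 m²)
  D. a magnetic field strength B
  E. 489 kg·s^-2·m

Reference: W·m⁻² = J·s⁻¹·m⁻² = kg·s⁻³.
Each option:
  A. [kg·m²·s⁻²] / [m²·s⁻¹] = kg·s⁻¹
  B. [kg·m·s⁻³·K⁻¹] / [m] = kg·s⁻³·K⁻¹
  C. [kg·m²·s⁻³] / [m²] = kg·s⁻³  ← same
  D. [magnetic field strength B] = kg·s⁻²·A⁻¹
  E. kg·m·s⁻²
Only C. matches kg·s⁻³.

C.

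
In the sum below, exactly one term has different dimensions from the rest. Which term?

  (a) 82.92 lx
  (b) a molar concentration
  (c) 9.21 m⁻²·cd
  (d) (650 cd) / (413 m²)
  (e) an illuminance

(b)

Work out the base dimensions of each:
  (a) lx = lm·m⁻² = m⁻²·cd
  (b) [molar concentration] = m⁻³·mol
  (c) m⁻²·cd
  (d) [cd] / [m²] = m⁻²·cd
  (e) [illuminance] = m⁻²·cd
All reduce to m⁻²·cd except (b), which is m⁻³·mol.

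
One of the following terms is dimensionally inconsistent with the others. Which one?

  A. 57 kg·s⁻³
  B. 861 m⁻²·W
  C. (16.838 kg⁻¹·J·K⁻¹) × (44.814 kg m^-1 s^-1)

C.

Dimensions:
  A. kg·s⁻³
  B. W·m⁻² = J·s⁻¹·m⁻² = kg·s⁻³
  C. [m²·s⁻²·K⁻¹] · [kg·m⁻¹·s⁻¹] = kg·m·s⁻³·K⁻¹
All reduce to kg·s⁻³ except C., which is kg·m·s⁻³·K⁻¹.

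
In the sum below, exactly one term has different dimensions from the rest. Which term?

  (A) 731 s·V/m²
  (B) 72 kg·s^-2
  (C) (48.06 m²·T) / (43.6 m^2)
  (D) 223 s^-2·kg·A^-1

Reduce each to base SI dimensions:
  (A) V·s·m⁻² = J·C⁻¹·s·m⁻² = kg·s⁻²·A⁻¹
  (B) kg·s⁻²
  (C) [kg·m²·s⁻²·A⁻¹] / [m²] = kg·s⁻²·A⁻¹
  (D) kg·s⁻²·A⁻¹
All reduce to kg·s⁻²·A⁻¹ except (B), which is kg·s⁻².

(B)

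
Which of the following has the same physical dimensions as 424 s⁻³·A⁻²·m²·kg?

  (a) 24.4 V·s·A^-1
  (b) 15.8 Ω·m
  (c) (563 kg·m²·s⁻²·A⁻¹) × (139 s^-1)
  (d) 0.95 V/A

(d)

Reference: kg·m²·s⁻³·A⁻².
Each option:
  (a) V·s·A⁻¹ = J·C⁻¹·s·A⁻¹ = kg·m²·s⁻²·A⁻²
  (b) Ω·m = V·A⁻¹·m = kg·m³·s⁻³·A⁻²
  (c) [kg·m²·s⁻²·A⁻¹] · [s⁻¹] = kg·m²·s⁻³·A⁻¹
  (d) V·A⁻¹ = J·C⁻¹·A⁻¹ = kg·m²·s⁻³·A⁻²  ← same
Only (d) matches kg·m²·s⁻³·A⁻².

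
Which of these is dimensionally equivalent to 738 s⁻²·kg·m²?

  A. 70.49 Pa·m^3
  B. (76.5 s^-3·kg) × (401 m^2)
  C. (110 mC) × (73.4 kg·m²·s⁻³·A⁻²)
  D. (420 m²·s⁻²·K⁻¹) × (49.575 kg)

Reference: kg·m²·s⁻².
Each option:
  A. Pa·m³ = N·m⁻²·m³ = kg·m²·s⁻²  ← same
  B. [kg·s⁻³] · [m²] = kg·m²·s⁻³
  C. [s·A] · [kg·m²·s⁻³·A⁻²] = kg·m²·s⁻²·A⁻¹
  D. [m²·s⁻²·K⁻¹] · [kg] = kg·m²·s⁻²·K⁻¹
Only A. matches kg·m²·s⁻².

A.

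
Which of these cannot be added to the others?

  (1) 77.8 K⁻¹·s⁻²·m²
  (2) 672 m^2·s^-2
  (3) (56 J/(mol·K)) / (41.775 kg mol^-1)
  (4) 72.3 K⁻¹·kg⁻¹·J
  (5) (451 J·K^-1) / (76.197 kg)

(2)

In SI base units:
  (1) m²·s⁻²·K⁻¹
  (2) m²·s⁻²
  (3) [kg·m²·s⁻²·K⁻¹·mol⁻¹] / [kg·mol⁻¹] = m²·s⁻²·K⁻¹
  (4) J·kg⁻¹·K⁻¹ = N·m·kg⁻¹·K⁻¹ = m²·s⁻²·K⁻¹
  (5) [kg·m²·s⁻²·K⁻¹] / [kg] = m²·s⁻²·K⁻¹
All reduce to m²·s⁻²·K⁻¹ except (2), which is m²·s⁻².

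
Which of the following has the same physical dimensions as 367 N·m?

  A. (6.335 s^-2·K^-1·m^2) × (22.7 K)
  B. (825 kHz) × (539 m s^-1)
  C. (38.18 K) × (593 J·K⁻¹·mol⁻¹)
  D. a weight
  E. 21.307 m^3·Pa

E.

Reference: N·m = kg·m·s⁻²·m = kg·m²·s⁻².
Each option:
  A. [m²·s⁻²·K⁻¹] · [K] = m²·s⁻²
  B. [s⁻¹] · [m·s⁻¹] = m·s⁻²
  C. [K] · [kg·m²·s⁻²·K⁻¹·mol⁻¹] = kg·m²·s⁻²·mol⁻¹
  D. [weight] = kg·m·s⁻²
  E. Pa·m³ = N·m⁻²·m³ = kg·m²·s⁻²  ← same
Only E. matches kg·m²·s⁻².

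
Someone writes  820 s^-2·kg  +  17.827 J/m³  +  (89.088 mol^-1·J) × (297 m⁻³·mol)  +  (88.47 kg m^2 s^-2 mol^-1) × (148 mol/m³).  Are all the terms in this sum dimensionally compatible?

No

In SI base units:
  820 s^-2·kg:  kg·s⁻²
  17.827 J/m³:  J·m⁻³ = N·m·m⁻³ = kg·m⁻¹·s⁻²
  (89.088 mol^-1·J) × (297 m⁻³·mol):  [kg·m²·s⁻²·mol⁻¹] · [m⁻³·mol] = kg·m⁻¹·s⁻²
  (88.47 kg m^2 s^-2 mol^-1) × (148 mol/m³):  [kg·m²·s⁻²·mol⁻¹] · [m⁻³·mol] = kg·m⁻¹·s⁻²
The terms do not share a single dimension (kg·m⁻¹·s⁻² vs kg·s⁻²).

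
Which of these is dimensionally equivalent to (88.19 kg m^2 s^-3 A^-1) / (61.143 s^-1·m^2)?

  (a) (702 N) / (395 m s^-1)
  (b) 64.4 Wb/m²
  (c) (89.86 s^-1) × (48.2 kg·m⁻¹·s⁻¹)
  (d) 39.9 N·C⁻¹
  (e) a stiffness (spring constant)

(b)

Reference: [kg·m²·s⁻³·A⁻¹] / [m²·s⁻¹] = kg·s⁻²·A⁻¹.
Each option:
  (a) [kg·m·s⁻²] / [m·s⁻¹] = kg·s⁻¹
  (b) Wb·m⁻² = V·s·m⁻² = kg·s⁻²·A⁻¹  ← same
  (c) [s⁻¹] · [kg·m⁻¹·s⁻¹] = kg·m⁻¹·s⁻²
  (d) N·C⁻¹ = kg·m·s⁻²·(s·A)⁻¹ = kg·m·s⁻³·A⁻¹
  (e) [stiffness (spring constant)] = kg·s⁻²
Only (b) matches kg·s⁻²·A⁻¹.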